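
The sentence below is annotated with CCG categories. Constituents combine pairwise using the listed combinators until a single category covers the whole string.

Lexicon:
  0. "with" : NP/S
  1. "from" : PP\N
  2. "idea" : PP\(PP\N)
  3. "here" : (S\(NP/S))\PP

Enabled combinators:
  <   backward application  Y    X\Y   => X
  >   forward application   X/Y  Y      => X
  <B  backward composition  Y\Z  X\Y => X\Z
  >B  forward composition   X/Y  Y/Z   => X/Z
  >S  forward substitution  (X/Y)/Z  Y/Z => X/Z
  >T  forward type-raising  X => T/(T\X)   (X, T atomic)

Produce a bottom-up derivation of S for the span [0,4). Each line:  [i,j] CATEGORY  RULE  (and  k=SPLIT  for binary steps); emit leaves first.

[0,4] S   <
  [0,1] "with" : NP/S
  [1,4] S\(NP/S)   <
    [1,3] PP   <
      [1,2] "from" : PP\N
      [2,3] "idea" : PP\(PP\N)
    [3,4] "here" : (S\(NP/S))\PP

[0,1] NP/S  lex  "with"
[1,2] PP\N  lex  "from"
[2,3] PP\(PP\N)  lex  "idea"
[1,3] PP  <  k=2
[3,4] (S\(NP/S))\PP  lex  "here"
[1,4] S\(NP/S)  <  k=3
[0,4] S  <  k=1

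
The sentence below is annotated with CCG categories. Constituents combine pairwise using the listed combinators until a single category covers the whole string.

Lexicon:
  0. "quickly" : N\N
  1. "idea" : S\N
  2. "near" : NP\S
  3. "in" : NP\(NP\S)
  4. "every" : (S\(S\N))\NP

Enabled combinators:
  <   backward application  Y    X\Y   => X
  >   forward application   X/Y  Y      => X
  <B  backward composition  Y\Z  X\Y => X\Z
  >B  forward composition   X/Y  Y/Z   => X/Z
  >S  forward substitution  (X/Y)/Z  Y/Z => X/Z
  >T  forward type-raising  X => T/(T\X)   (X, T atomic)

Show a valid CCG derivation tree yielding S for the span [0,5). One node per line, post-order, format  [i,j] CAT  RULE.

[0,5] S   <
  [0,2] S\N   <B
    [0,1] "quickly" : N\N
    [1,2] "idea" : S\N
  [2,5] S\(S\N)   <
    [2,4] NP   <
      [2,3] "near" : NP\S
      [3,4] "in" : NP\(NP\S)
    [4,5] "every" : (S\(S\N))\NP

[0,1] N\N  lex  "quickly"
[1,2] S\N  lex  "idea"
[0,2] S\N  <B  k=1
[2,3] NP\S  lex  "near"
[3,4] NP\(NP\S)  lex  "in"
[2,4] NP  <  k=3
[4,5] (S\(S\N))\NP  lex  "every"
[2,5] S\(S\N)  <  k=4
[0,5] S  <  k=2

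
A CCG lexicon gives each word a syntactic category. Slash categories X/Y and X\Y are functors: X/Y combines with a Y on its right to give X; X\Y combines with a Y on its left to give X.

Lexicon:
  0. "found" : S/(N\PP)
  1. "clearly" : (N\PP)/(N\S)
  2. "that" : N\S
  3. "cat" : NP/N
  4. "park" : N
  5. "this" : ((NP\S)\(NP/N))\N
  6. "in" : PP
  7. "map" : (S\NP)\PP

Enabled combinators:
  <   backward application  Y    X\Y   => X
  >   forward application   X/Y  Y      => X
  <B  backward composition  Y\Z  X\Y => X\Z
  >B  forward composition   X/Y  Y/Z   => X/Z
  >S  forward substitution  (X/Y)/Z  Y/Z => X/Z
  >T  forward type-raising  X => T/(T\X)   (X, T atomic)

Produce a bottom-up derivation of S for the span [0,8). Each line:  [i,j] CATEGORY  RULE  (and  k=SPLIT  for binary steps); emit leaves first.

[0,1] S/(N\PP)  lex  "found"
[1,2] (N\PP)/(N\S)  lex  "clearly"
[2,3] N\S  lex  "that"
[1,3] N\PP  >  k=2
[0,3] S  >  k=1
[3,4] NP/N  lex  "cat"
[4,5] N  lex  "park"
[5,6] ((NP\S)\(NP/N))\N  lex  "this"
[4,6] (NP\S)\(NP/N)  <  k=5
[3,6] NP\S  <  k=4
[0,6] NP  <  k=3
[6,7] PP  lex  "in"
[7,8] (S\NP)\PP  lex  "map"
[6,8] S\NP  <  k=7
[0,8] S  <  k=6

[0,8] S   <
  [0,6] NP   <
    [0,3] S   >
      [0,1] "found" : S/(N\PP)
      [1,3] N\PP   >
        [1,2] "clearly" : (N\PP)/(N\S)
        [2,3] "that" : N\S
    [3,6] NP\S   <
      [3,4] "cat" : NP/N
      [4,6] (NP\S)\(NP/N)   <
        [4,5] "park" : N
        [5,6] "this" : ((NP\S)\(NP/N))\N
  [6,8] S\NP   <
    [6,7] "in" : PP
    [7,8] "map" : (S\NP)\PP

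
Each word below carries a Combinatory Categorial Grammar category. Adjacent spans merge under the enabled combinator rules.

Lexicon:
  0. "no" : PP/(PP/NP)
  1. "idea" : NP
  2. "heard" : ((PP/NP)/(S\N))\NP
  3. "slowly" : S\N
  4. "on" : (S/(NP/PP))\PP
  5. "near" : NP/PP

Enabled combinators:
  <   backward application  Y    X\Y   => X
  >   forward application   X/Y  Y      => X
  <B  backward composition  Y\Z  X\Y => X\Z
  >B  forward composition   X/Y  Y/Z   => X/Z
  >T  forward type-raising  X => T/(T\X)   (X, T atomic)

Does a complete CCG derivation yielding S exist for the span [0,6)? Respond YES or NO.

YES

[0,6] S   >
  [0,5] S/(NP/PP)   <
    [0,4] PP   >
      [0,1] "no" : PP/(PP/NP)
      [1,4] PP/NP   >
        [1,3] (PP/NP)/(S\N)   <
          [1,2] "idea" : NP
          [2,3] "heard" : ((PP/NP)/(S\N))\NP
        [3,4] "slowly" : S\N
    [4,5] "on" : (S/(NP/PP))\PP
  [5,6] "near" : NP/PP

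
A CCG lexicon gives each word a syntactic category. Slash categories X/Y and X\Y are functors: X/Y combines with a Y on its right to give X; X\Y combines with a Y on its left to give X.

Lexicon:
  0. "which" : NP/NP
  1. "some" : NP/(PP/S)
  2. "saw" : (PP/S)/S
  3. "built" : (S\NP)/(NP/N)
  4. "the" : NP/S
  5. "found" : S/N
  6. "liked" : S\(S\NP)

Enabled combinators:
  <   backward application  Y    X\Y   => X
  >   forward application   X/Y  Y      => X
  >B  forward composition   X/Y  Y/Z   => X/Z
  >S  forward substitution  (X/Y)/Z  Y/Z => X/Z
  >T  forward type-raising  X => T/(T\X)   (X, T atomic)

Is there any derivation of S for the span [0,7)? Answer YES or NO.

NP/NP NP/(PP/S) (PP/S)/S (S\NP)/(NP/N) NP/S S/N S\(S\NP)
CKY chart[0,7] = {N/(N\NP), NP, NP/(NP\NP), NP/(S\S), PP/(PP\NP), S/(S\NP)}; S ∉ chart

NO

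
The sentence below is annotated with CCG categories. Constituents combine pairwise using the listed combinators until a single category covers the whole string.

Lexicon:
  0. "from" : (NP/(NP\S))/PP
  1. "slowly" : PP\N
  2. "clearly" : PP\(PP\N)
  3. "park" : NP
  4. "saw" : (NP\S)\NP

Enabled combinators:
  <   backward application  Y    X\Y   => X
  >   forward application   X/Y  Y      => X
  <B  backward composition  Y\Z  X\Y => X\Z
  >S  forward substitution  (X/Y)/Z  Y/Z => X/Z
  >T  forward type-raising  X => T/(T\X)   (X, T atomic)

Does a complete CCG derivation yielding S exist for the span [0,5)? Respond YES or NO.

(NP/(NP\S))/PP PP\N PP\(PP\N) NP (NP\S)\NP
CKY chart[0,5] = {N/(N\NP), NP, NP/(NP\NP), PP/(PP\NP), S/(S\NP)}; S ∉ chart

NO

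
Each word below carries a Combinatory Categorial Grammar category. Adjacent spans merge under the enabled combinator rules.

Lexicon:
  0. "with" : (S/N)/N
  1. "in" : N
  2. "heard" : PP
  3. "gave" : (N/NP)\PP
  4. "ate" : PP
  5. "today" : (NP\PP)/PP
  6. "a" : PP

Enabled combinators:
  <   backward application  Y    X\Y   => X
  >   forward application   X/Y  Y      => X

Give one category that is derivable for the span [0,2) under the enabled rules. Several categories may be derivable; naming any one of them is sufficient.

[0,7] S   >
  [0,2] S/N   >
    [0,1] "with" : (S/N)/N
    [1,2] "in" : N
  [2,7] N   >
    [2,4] N/NP   <
      [2,3] "heard" : PP
      [3,4] "gave" : (N/NP)\PP
    [4,7] NP   <
      [4,5] "ate" : PP
      [5,7] NP\PP   >
        [5,6] "today" : (NP\PP)/PP
        [6,7] "a" : PP

S/N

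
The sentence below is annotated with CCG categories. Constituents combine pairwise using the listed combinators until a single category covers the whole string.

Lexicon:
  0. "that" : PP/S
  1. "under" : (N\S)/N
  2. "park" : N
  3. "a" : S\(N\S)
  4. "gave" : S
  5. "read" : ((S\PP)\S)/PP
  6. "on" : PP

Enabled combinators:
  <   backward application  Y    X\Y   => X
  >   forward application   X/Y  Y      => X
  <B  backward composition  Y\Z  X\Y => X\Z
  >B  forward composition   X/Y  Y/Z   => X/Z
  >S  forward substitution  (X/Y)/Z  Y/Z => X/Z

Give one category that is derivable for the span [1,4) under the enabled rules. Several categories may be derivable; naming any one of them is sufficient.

S

[0,7] S   <
  [0,4] PP   >
    [0,1] "that" : PP/S
    [1,4] S   <
      [1,3] N\S   >
        [1,2] "under" : (N\S)/N
        [2,3] "park" : N
      [3,4] "a" : S\(N\S)
  [4,7] S\PP   <
    [4,5] "gave" : S
    [5,7] (S\PP)\S   >
      [5,6] "read" : ((S\PP)\S)/PP
      [6,7] "on" : PP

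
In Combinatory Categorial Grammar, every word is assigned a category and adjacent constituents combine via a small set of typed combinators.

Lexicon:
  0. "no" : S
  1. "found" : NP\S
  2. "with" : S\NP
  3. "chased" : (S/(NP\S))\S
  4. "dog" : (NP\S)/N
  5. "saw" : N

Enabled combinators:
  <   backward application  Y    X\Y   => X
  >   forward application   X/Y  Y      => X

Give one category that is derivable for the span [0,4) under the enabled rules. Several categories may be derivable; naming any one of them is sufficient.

S/(NP\S)

[0,6] S   >
  [0,4] S/(NP\S)   <
    [0,3] S   <
      [0,2] NP   <
        [0,1] "no" : S
        [1,2] "found" : NP\S
      [2,3] "with" : S\NP
    [3,4] "chased" : (S/(NP\S))\S
  [4,6] NP\S   >
    [4,5] "dog" : (NP\S)/N
    [5,6] "saw" : N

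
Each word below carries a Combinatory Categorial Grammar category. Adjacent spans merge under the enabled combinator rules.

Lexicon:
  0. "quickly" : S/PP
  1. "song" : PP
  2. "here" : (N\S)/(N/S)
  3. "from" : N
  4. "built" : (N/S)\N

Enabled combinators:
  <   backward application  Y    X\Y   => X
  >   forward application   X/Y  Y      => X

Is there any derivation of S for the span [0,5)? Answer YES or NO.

NO

S/PP PP (N\S)/(N/S) N (N/S)\N
CKY chart[0,5] = {N}; S ∉ chart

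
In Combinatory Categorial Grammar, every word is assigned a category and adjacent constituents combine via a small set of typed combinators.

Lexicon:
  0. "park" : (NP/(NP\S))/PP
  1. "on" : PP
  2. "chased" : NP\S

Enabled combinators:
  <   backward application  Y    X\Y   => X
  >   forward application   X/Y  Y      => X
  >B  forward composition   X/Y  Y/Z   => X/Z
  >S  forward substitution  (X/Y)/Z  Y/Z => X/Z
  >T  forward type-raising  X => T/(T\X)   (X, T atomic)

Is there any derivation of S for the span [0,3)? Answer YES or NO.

(NP/(NP\S))/PP PP NP\S
CKY chart[0,3] = {N/(N\NP), NP, NP/(NP\NP), PP/(PP\NP), S/(S\NP)}; S ∉ chart

NO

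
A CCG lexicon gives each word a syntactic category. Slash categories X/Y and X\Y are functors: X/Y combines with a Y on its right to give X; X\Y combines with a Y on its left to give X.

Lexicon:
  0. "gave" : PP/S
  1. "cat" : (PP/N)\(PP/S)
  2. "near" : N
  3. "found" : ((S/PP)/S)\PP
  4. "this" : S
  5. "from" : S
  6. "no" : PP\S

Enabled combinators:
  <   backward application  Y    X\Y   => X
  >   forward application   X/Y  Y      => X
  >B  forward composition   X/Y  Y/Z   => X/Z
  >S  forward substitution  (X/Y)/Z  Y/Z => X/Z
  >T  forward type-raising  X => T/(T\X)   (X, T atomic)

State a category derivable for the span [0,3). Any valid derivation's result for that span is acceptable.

PP

[0,7] S   >
  [0,5] S/PP   >
    [0,4] (S/PP)/S   <
      [0,3] PP   >
        [0,2] PP/N   <
          [0,1] "gave" : PP/S
          [1,2] "cat" : (PP/N)\(PP/S)
        [2,3] "near" : N
      [3,4] "found" : ((S/PP)/S)\PP
    [4,5] "this" : S
  [5,7] PP   <
    [5,6] "from" : S
    [6,7] "no" : PP\S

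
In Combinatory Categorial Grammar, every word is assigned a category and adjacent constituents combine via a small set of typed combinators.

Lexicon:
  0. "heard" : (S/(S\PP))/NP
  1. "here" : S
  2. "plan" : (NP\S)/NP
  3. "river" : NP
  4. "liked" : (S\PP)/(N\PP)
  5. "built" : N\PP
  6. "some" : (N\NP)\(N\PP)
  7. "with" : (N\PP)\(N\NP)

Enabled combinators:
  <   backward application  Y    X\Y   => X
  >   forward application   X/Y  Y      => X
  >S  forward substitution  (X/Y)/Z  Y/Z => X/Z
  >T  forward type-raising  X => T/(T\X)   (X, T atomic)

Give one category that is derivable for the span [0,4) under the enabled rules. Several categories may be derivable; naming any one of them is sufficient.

[0,8] S   >
  [0,4] S/(S\PP)   >
    [0,1] "heard" : (S/(S\PP))/NP
    [1,4] NP   >
      [1,2] NP/(NP\S)   >T
        [1,2] "here" : S
      [2,4] NP\S   >
        [2,3] "plan" : (NP\S)/NP
        [3,4] "river" : NP
  [4,8] S\PP   >
    [4,5] "liked" : (S\PP)/(N\PP)
    [5,8] N\PP   <
      [5,7] N\NP   <
        [5,6] "built" : N\PP
        [6,7] "some" : (N\NP)\(N\PP)
      [7,8] "with" : (N\PP)\(N\NP)

S/(S\PP)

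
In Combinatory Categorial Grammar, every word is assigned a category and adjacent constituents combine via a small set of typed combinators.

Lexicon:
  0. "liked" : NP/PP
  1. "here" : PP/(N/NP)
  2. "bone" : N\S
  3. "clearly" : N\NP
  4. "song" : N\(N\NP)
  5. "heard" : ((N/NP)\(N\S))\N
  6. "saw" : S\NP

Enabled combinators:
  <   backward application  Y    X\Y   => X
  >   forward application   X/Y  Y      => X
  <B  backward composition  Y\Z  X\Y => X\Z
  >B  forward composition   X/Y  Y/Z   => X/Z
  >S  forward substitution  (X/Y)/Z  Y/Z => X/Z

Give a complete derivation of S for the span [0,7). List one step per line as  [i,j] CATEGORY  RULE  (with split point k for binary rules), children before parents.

[0,1] NP/PP  lex  "liked"
[1,2] PP/(N/NP)  lex  "here"
[2,3] N\S  lex  "bone"
[3,4] N\NP  lex  "clearly"
[4,5] N\(N\NP)  lex  "song"
[3,5] N  <  k=4
[5,6] ((N/NP)\(N\S))\N  lex  "heard"
[3,6] (N/NP)\(N\S)  <  k=5
[2,6] N/NP  <  k=3
[1,6] PP  >  k=2
[0,6] NP  >  k=1
[6,7] S\NP  lex  "saw"
[0,7] S  <  k=6

[0,7] S   <
  [0,6] NP   >
    [0,1] "liked" : NP/PP
    [1,6] PP   >
      [1,2] "here" : PP/(N/NP)
      [2,6] N/NP   <
        [2,3] "bone" : N\S
        [3,6] (N/NP)\(N\S)   <
          [3,5] N   <
            [3,4] "clearly" : N\NP
            [4,5] "song" : N\(N\NP)
          [5,6] "heard" : ((N/NP)\(N\S))\N
  [6,7] "saw" : S\NP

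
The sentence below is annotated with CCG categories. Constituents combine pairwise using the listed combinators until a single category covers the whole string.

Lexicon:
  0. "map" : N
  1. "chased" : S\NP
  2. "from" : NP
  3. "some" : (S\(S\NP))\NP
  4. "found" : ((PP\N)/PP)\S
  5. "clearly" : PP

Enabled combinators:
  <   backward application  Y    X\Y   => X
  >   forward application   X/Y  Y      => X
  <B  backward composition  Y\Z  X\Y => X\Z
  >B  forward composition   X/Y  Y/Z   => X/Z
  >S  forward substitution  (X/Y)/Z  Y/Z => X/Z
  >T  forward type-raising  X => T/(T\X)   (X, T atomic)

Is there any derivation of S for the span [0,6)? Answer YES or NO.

NO

N S\NP NP (S\(S\NP))\NP ((PP\N)/PP)\S PP
CKY chart[0,6] = {N/(N\PP), NP/(NP\PP), PP, PP/(PP\PP), S/(S\PP)}; S ∉ chart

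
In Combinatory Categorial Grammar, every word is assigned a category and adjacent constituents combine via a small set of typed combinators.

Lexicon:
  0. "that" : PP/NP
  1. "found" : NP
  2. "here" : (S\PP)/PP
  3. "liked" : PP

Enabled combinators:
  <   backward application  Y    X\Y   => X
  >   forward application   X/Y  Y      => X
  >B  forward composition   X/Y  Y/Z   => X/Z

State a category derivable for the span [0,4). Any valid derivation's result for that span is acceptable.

[0,4] S   <
  [0,2] PP   >
    [0,1] "that" : PP/NP
    [1,2] "found" : NP
  [2,4] S\PP   >
    [2,3] "here" : (S\PP)/PP
    [3,4] "liked" : PP

S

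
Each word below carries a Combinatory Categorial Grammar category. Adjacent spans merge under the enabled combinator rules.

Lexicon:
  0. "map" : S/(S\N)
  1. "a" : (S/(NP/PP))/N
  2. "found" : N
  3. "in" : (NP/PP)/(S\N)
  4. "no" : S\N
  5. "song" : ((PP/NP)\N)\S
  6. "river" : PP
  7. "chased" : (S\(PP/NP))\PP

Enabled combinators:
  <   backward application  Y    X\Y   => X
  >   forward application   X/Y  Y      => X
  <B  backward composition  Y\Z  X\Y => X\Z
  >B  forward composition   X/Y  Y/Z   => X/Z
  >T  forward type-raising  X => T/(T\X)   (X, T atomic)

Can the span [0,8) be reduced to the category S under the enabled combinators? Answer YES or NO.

YES

[0,8] S   >
  [0,1] "map" : S/(S\N)
  [1,8] S\N   <B
    [1,6] (PP/NP)\N   <
      [1,5] S   >
        [1,3] S/(NP/PP)   >
          [1,2] "a" : (S/(NP/PP))/N
          [2,3] "found" : N
        [3,5] NP/PP   >
          [3,4] "in" : (NP/PP)/(S\N)
          [4,5] "no" : S\N
      [5,6] "song" : ((PP/NP)\N)\S
    [6,8] S\(PP/NP)   <
      [6,7] "river" : PP
      [7,8] "chased" : (S\(PP/NP))\PP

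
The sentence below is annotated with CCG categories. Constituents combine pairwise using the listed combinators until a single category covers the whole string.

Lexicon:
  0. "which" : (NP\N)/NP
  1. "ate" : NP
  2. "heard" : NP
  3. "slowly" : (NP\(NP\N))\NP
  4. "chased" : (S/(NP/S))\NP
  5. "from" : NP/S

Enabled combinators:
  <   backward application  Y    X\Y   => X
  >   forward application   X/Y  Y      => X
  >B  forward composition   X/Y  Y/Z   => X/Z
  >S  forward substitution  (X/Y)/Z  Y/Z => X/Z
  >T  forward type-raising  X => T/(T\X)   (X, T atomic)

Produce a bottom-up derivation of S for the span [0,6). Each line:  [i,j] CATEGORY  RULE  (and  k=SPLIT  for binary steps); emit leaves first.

[0,1] (NP\N)/NP  lex  "which"
[1,2] NP  lex  "ate"
[0,2] NP\N  >  k=1
[2,3] NP  lex  "heard"
[3,4] (NP\(NP\N))\NP  lex  "slowly"
[2,4] NP\(NP\N)  <  k=3
[0,4] NP  <  k=2
[4,5] (S/(NP/S))\NP  lex  "chased"
[0,5] S/(NP/S)  <  k=4
[5,6] NP/S  lex  "from"
[0,6] S  >  k=5

[0,6] S   >
  [0,5] S/(NP/S)   <
    [0,4] NP   <
      [0,2] NP\N   >
        [0,1] "which" : (NP\N)/NP
        [1,2] "ate" : NP
      [2,4] NP\(NP\N)   <
        [2,3] "heard" : NP
        [3,4] "slowly" : (NP\(NP\N))\NP
    [4,5] "chased" : (S/(NP/S))\NP
  [5,6] "from" : NP/S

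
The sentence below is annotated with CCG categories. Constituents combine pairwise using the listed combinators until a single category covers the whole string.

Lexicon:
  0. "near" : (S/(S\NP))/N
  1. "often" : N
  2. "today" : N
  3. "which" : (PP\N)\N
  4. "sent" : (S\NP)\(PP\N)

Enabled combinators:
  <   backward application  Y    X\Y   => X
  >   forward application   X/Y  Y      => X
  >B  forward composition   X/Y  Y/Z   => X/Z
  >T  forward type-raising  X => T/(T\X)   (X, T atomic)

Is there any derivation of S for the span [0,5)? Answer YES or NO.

YES

[0,5] S   >
  [0,2] S/(S\NP)   >
    [0,1] "near" : (S/(S\NP))/N
    [1,2] "often" : N
  [2,5] S\NP   <
    [2,4] PP\N   <
      [2,3] "today" : N
      [3,4] "which" : (PP\N)\N
    [4,5] "sent" : (S\NP)\(PP\N)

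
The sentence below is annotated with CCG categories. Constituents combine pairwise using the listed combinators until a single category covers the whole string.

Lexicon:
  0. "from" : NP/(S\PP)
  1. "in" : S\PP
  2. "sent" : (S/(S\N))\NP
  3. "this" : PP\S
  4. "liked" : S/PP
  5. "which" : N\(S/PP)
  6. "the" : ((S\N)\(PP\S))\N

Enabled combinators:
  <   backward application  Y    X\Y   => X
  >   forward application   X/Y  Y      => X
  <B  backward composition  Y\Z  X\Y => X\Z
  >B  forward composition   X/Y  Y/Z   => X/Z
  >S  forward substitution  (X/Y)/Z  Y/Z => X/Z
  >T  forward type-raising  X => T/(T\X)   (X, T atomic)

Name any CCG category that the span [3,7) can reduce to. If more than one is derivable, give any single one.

S\N

[0,7] S   >
  [0,3] S/(S\N)   <
    [0,2] NP   >
      [0,1] "from" : NP/(S\PP)
      [1,2] "in" : S\PP
    [2,3] "sent" : (S/(S\N))\NP
  [3,7] S\N   <
    [3,4] "this" : PP\S
    [4,7] (S\N)\(PP\S)   <
      [4,6] N   <
        [4,5] "liked" : S/PP
        [5,6] "which" : N\(S/PP)
      [6,7] "the" : ((S\N)\(PP\S))\N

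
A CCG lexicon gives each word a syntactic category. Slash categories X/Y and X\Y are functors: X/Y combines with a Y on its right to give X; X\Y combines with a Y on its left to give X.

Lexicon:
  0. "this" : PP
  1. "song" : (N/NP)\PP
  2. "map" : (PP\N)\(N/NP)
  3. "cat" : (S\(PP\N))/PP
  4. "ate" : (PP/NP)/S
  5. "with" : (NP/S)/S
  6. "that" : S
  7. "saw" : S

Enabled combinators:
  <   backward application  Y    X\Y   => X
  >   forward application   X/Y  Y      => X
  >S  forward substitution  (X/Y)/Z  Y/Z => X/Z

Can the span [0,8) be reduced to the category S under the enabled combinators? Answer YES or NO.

[0,8] S   <
  [0,3] PP\N   <
    [0,2] N/NP   <
      [0,1] "this" : PP
      [1,2] "song" : (N/NP)\PP
    [2,3] "map" : (PP\N)\(N/NP)
  [3,8] S\(PP\N)   >
    [3,4] "cat" : (S\(PP\N))/PP
    [4,8] PP   >
      [4,7] PP/S   >S
        [4,5] "ate" : (PP/NP)/S
        [5,7] NP/S   >
          [5,6] "with" : (NP/S)/S
          [6,7] "that" : S
      [7,8] "saw" : S

YES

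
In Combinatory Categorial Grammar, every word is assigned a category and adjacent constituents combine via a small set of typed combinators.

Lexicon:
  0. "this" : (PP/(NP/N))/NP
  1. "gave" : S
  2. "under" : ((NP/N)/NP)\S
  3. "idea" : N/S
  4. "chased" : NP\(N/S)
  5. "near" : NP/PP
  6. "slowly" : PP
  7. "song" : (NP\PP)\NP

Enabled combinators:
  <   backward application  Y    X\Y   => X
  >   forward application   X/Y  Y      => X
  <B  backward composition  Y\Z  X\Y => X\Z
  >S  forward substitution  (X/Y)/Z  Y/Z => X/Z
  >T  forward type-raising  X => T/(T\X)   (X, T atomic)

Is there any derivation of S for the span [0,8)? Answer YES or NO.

(PP/(NP/N))/NP S ((NP/N)/NP)\S N/S NP\(N/S) NP/PP PP (NP\PP)\NP
CKY chart[0,8] = {N/(N\NP), NP, NP/(NP\NP), PP/(PP\NP), S/(S\NP)}; S ∉ chart

NO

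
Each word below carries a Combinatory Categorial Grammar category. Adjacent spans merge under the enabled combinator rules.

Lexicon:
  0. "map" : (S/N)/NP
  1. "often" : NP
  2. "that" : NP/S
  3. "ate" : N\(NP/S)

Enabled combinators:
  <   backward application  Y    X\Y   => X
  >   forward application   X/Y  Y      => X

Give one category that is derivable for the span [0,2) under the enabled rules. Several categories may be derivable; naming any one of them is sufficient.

S/N

[0,4] S   >
  [0,2] S/N   >
    [0,1] "map" : (S/N)/NP
    [1,2] "often" : NP
  [2,4] N   <
    [2,3] "that" : NP/S
    [3,4] "ate" : N\(NP/S)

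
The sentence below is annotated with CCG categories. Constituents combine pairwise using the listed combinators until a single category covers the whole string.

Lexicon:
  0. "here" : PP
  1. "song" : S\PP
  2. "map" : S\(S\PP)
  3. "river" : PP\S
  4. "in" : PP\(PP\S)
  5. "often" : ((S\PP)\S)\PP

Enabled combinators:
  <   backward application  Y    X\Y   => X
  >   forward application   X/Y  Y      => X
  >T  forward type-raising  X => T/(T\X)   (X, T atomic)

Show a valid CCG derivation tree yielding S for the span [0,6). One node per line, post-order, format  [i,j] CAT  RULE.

[0,1] PP  lex  "here"
[1,2] S\PP  lex  "song"
[2,3] S\(S\PP)  lex  "map"
[1,3] S  <  k=2
[3,4] PP\S  lex  "river"
[4,5] PP\(PP\S)  lex  "in"
[3,5] PP  <  k=4
[5,6] ((S\PP)\S)\PP  lex  "often"
[3,6] (S\PP)\S  <  k=5
[1,6] S\PP  <  k=3
[0,6] S  <  k=1

[0,6] S   <
  [0,1] "here" : PP
  [1,6] S\PP   <
    [1,3] S   <
      [1,2] "song" : S\PP
      [2,3] "map" : S\(S\PP)
    [3,6] (S\PP)\S   <
      [3,5] PP   <
        [3,4] "river" : PP\S
        [4,5] "in" : PP\(PP\S)
      [5,6] "often" : ((S\PP)\S)\PP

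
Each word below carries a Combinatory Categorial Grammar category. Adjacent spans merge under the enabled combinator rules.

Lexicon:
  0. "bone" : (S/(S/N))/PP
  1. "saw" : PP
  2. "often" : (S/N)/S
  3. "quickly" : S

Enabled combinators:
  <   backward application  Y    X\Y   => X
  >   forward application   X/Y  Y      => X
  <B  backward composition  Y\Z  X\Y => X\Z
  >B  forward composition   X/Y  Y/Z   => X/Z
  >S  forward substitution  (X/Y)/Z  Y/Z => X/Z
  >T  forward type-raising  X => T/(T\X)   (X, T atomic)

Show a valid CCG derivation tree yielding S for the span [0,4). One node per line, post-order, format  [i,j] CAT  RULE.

[0,1] (S/(S/N))/PP  lex  "bone"
[1,2] PP  lex  "saw"
[0,2] S/(S/N)  >  k=1
[2,3] (S/N)/S  lex  "often"
[3,4] S  lex  "quickly"
[2,4] S/N  >  k=3
[0,4] S  >  k=2

[0,4] S   >
  [0,2] S/(S/N)   >
    [0,1] "bone" : (S/(S/N))/PP
    [1,2] "saw" : PP
  [2,4] S/N   >
    [2,3] "often" : (S/N)/S
    [3,4] "quickly" : S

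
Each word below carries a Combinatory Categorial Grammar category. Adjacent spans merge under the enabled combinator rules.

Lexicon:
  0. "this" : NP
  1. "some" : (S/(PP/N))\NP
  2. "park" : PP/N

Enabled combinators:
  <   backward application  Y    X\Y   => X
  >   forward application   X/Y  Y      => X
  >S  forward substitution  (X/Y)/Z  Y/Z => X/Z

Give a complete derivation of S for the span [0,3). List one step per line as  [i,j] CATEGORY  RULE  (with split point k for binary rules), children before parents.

[0,3] S   >
  [0,2] S/(PP/N)   <
    [0,1] "this" : NP
    [1,2] "some" : (S/(PP/N))\NP
  [2,3] "park" : PP/N

[0,1] NP  lex  "this"
[1,2] (S/(PP/N))\NP  lex  "some"
[0,2] S/(PP/N)  <  k=1
[2,3] PP/N  lex  "park"
[0,3] S  >  k=2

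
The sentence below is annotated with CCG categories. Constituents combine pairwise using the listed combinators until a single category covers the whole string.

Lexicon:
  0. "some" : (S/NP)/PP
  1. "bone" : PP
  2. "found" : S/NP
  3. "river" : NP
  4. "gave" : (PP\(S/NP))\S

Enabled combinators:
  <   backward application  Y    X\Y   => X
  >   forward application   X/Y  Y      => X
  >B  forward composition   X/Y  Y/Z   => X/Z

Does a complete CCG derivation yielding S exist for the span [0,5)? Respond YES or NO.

NO

(S/NP)/PP PP S/NP NP (PP\(S/NP))\S
CKY chart[0,5] = {PP}; S ∉ chart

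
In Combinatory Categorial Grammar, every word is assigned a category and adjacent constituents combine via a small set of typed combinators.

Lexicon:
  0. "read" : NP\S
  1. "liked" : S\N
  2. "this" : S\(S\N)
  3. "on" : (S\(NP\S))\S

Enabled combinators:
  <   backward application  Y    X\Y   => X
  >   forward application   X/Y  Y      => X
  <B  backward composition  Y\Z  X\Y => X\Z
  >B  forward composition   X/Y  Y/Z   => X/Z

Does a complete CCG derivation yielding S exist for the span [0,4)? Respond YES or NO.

YES

[0,4] S   <
  [0,1] "read" : NP\S
  [1,4] S\(NP\S)   <
    [1,3] S   <
      [1,2] "liked" : S\N
      [2,3] "this" : S\(S\N)
    [3,4] "on" : (S\(NP\S))\S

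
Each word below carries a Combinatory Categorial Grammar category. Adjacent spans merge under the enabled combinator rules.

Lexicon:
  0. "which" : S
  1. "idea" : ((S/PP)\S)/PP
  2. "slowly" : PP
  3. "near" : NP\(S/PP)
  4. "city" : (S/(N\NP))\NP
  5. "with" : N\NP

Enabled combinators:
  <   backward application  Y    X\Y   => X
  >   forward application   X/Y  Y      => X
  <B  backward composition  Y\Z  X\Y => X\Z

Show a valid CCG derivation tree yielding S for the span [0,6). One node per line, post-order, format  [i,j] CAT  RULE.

[0,6] S   >
  [0,5] S/(N\NP)   <
    [0,4] NP   <
      [0,3] S/PP   <
        [0,1] "which" : S
        [1,3] (S/PP)\S   >
          [1,2] "idea" : ((S/PP)\S)/PP
          [2,3] "slowly" : PP
      [3,4] "near" : NP\(S/PP)
    [4,5] "city" : (S/(N\NP))\NP
  [5,6] "with" : N\NP

[0,1] S  lex  "which"
[1,2] ((S/PP)\S)/PP  lex  "idea"
[2,3] PP  lex  "slowly"
[1,3] (S/PP)\S  >  k=2
[0,3] S/PP  <  k=1
[3,4] NP\(S/PP)  lex  "near"
[0,4] NP  <  k=3
[4,5] (S/(N\NP))\NP  lex  "city"
[0,5] S/(N\NP)  <  k=4
[5,6] N\NP  lex  "with"
[0,6] S  >  k=5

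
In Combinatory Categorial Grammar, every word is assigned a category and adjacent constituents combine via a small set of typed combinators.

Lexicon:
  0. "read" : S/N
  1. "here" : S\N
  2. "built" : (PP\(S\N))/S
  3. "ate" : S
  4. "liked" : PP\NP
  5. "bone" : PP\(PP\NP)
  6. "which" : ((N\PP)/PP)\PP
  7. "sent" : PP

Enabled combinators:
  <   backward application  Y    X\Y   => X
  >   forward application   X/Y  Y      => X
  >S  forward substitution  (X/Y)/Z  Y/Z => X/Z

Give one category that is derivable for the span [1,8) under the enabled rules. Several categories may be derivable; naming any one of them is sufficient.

N

[0,8] S   >
  [0,1] "read" : S/N
  [1,8] N   <
    [1,4] PP   <
      [1,2] "here" : S\N
      [2,4] PP\(S\N)   >
        [2,3] "built" : (PP\(S\N))/S
        [3,4] "ate" : S
    [4,8] N\PP   >
      [4,7] (N\PP)/PP   <
        [4,6] PP   <
          [4,5] "liked" : PP\NP
          [5,6] "bone" : PP\(PP\NP)
        [6,7] "which" : ((N\PP)/PP)\PP
      [7,8] "sent" : PP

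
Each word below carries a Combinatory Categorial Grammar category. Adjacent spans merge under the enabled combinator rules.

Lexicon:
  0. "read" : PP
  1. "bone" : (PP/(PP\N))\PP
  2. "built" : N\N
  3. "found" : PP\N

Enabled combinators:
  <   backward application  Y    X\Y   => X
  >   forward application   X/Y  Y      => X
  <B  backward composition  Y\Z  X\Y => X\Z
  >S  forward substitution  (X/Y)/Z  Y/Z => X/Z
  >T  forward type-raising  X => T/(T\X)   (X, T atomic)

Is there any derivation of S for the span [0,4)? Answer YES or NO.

NO

PP (PP/(PP\N))\PP N\N PP\N
CKY chart[0,4] = {N/(N\PP), NP/(NP\PP), PP, PP/(PP\PP), S/(S\PP)}; S ∉ chart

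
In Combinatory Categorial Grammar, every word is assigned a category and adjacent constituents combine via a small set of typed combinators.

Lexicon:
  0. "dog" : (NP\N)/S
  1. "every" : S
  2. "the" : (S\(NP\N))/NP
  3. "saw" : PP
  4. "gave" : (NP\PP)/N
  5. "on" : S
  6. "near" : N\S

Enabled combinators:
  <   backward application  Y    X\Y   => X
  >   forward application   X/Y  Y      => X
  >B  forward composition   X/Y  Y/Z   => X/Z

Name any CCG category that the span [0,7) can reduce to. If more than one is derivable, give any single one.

S

[0,7] S   <
  [0,2] NP\N   >
    [0,1] "dog" : (NP\N)/S
    [1,2] "every" : S
  [2,7] S\(NP\N)   >
    [2,3] "the" : (S\(NP\N))/NP
    [3,7] NP   <
      [3,4] "saw" : PP
      [4,7] NP\PP   >
        [4,5] "gave" : (NP\PP)/N
        [5,7] N   <
          [5,6] "on" : S
          [6,7] "near" : N\S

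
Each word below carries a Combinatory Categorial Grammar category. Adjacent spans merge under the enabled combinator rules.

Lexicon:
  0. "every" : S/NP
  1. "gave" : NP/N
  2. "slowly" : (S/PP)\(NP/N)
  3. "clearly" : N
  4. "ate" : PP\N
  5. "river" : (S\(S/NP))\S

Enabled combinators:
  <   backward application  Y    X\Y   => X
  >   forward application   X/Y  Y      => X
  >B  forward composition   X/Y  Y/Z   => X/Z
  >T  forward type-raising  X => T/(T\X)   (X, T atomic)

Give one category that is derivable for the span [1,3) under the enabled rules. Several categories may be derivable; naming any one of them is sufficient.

[0,6] S   <
  [0,1] "every" : S/NP
  [1,6] S\(S/NP)   <
    [1,5] S   >
      [1,3] S/PP   <
        [1,2] "gave" : NP/N
        [2,3] "slowly" : (S/PP)\(NP/N)
      [3,5] PP   >
        [3,4] PP/(PP\N)   >T
          [3,4] "clearly" : N
        [4,5] "ate" : PP\N
    [5,6] "river" : (S\(S/NP))\S

S/PP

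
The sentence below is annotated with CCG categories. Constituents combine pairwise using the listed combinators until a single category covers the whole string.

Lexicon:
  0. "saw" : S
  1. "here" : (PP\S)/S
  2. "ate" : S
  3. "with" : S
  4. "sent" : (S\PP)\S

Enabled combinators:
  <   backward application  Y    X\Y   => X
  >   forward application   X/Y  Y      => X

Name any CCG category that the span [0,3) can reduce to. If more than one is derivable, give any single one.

[0,5] S   <
  [0,3] PP   <
    [0,1] "saw" : S
    [1,3] PP\S   >
      [1,2] "here" : (PP\S)/S
      [2,3] "ate" : S
  [3,5] S\PP   <
    [3,4] "with" : S
    [4,5] "sent" : (S\PP)\S

PP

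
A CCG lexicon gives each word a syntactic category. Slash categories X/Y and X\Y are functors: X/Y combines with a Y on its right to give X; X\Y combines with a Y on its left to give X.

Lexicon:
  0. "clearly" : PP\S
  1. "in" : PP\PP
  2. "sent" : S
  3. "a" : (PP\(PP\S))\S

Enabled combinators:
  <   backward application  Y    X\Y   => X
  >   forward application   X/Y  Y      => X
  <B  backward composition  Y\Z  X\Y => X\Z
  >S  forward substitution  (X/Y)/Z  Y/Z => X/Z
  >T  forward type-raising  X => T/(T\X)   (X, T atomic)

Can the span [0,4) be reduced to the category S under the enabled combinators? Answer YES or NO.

PP\S PP\PP S (PP\(PP\S))\S
CKY chart[0,4] = {N/(N\PP), NP/(NP\PP), PP, PP/(PP\PP), S/(S\PP)}; S ∉ chart

NO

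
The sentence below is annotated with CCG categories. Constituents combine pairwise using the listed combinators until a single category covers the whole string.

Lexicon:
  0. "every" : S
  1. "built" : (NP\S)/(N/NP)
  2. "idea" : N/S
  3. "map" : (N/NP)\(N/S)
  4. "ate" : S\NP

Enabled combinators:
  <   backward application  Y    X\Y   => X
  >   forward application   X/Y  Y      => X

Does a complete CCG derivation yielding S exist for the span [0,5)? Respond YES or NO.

YES

[0,5] S   <
  [0,4] NP   <
    [0,1] "every" : S
    [1,4] NP\S   >
      [1,2] "built" : (NP\S)/(N/NP)
      [2,4] N/NP   <
        [2,3] "idea" : N/S
        [3,4] "map" : (N/NP)\(N/S)
  [4,5] "ate" : S\NP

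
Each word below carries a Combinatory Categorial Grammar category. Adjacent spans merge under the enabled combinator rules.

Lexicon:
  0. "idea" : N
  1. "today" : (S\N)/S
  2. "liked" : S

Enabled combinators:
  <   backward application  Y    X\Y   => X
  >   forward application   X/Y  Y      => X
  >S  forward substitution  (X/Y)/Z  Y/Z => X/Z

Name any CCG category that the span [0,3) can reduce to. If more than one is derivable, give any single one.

[0,3] S   <
  [0,1] "idea" : N
  [1,3] S\N   >
    [1,2] "today" : (S\N)/S
    [2,3] "liked" : S

S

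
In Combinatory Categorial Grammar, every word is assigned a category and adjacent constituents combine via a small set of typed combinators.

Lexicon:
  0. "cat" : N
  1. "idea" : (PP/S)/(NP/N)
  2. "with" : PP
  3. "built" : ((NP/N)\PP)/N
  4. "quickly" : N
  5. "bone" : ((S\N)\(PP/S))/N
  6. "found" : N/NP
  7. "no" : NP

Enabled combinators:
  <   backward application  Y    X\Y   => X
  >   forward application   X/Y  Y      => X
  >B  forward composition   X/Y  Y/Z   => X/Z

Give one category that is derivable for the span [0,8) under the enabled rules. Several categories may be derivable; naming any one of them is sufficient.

[0,8] S   <
  [0,1] "cat" : N
  [1,8] S\N   <
    [1,5] PP/S   >
      [1,2] "idea" : (PP/S)/(NP/N)
      [2,5] NP/N   <
        [2,3] "with" : PP
        [3,5] (NP/N)\PP   >
          [3,4] "built" : ((NP/N)\PP)/N
          [4,5] "quickly" : N
    [5,8] (S\N)\(PP/S)   >
      [5,6] "bone" : ((S\N)\(PP/S))/N
      [6,8] N   >
        [6,7] "found" : N/NP
        [7,8] "no" : NP

S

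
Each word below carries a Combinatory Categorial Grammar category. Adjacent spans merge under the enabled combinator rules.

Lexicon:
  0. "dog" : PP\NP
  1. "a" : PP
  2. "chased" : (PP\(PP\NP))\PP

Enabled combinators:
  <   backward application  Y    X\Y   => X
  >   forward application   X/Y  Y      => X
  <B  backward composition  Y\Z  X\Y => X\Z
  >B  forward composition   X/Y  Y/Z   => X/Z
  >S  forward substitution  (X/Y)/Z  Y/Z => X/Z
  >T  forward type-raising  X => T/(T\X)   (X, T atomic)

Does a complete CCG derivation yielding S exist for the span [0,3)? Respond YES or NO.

PP\NP PP (PP\(PP\NP))\PP
CKY chart[0,3] = {N/(N\PP), NP/(NP\PP), PP, PP/(PP\PP), S/(S\PP)}; S ∉ chart

NO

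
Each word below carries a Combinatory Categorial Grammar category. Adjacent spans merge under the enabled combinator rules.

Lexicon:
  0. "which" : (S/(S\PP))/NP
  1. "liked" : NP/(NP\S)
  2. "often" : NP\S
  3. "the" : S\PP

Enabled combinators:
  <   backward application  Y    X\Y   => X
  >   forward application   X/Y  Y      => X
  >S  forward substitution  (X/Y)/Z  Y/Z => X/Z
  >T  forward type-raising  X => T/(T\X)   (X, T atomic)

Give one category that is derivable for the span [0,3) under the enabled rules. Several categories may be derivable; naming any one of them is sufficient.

[0,4] S   >
  [0,3] S/(S\PP)   >
    [0,1] "which" : (S/(S\PP))/NP
    [1,3] NP   >
      [1,2] "liked" : NP/(NP\S)
      [2,3] "often" : NP\S
  [3,4] "the" : S\PP

S/(S\PP)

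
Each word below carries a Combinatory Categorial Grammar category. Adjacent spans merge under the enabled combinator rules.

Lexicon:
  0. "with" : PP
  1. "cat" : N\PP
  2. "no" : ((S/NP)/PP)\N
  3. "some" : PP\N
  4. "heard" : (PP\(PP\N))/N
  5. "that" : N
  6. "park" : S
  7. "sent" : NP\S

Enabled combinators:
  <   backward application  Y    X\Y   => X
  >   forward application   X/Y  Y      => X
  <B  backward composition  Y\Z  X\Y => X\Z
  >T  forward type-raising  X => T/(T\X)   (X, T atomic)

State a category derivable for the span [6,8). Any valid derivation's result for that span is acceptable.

[0,8] S   >
  [0,6] S/NP   >
    [0,3] (S/NP)/PP   <
      [0,2] N   >
        [0,1] N/(N\PP)   >T
          [0,1] "with" : PP
        [1,2] "cat" : N\PP
      [2,3] "no" : ((S/NP)/PP)\N
    [3,6] PP   <
      [3,4] "some" : PP\N
      [4,6] PP\(PP\N)   >
        [4,5] "heard" : (PP\(PP\N))/N
        [5,6] "that" : N
  [6,8] NP   <
    [6,7] "park" : S
    [7,8] "sent" : NP\S

NP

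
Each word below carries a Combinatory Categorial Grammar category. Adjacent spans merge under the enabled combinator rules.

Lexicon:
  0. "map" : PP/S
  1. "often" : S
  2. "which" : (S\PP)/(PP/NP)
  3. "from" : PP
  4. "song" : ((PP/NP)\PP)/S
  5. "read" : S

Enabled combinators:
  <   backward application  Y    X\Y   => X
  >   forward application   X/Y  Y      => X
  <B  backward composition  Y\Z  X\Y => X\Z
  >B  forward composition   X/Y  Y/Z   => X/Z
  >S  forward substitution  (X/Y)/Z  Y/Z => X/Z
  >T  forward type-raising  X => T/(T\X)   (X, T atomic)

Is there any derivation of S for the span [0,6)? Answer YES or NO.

[0,6] S   <
  [0,2] PP   >
    [0,1] "map" : PP/S
    [1,2] "often" : S
  [2,6] S\PP   >
    [2,3] "which" : (S\PP)/(PP/NP)
    [3,6] PP/NP   <
      [3,4] "from" : PP
      [4,6] (PP/NP)\PP   >
        [4,5] "song" : ((PP/NP)\PP)/S
        [5,6] "read" : S

YES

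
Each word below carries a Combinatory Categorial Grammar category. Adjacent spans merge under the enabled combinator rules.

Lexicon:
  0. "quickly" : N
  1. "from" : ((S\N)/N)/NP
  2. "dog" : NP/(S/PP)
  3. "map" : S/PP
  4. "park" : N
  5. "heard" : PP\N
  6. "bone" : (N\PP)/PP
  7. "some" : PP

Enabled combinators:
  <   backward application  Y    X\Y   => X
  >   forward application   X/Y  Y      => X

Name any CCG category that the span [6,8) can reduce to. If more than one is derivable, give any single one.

N\PP

[0,8] S   <
  [0,1] "quickly" : N
  [1,8] S\N   >
    [1,4] (S\N)/N   >
      [1,2] "from" : ((S\N)/N)/NP
      [2,4] NP   >
        [2,3] "dog" : NP/(S/PP)
        [3,4] "map" : S/PP
    [4,8] N   <
      [4,6] PP   <
        [4,5] "park" : N
        [5,6] "heard" : PP\N
      [6,8] N\PP   >
        [6,7] "bone" : (N\PP)/PP
        [7,8] "some" : PP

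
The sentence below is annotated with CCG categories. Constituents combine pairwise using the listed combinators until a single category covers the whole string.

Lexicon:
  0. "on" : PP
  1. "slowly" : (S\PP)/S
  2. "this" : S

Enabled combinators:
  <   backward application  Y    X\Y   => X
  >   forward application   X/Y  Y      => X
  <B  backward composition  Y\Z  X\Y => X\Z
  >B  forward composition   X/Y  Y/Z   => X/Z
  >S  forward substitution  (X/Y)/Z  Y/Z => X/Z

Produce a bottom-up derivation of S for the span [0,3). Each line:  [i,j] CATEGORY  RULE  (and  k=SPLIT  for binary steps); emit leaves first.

[0,1] PP  lex  "on"
[1,2] (S\PP)/S  lex  "slowly"
[2,3] S  lex  "this"
[1,3] S\PP  >  k=2
[0,3] S  <  k=1

[0,3] S   <
  [0,1] "on" : PP
  [1,3] S\PP   >
    [1,2] "slowly" : (S\PP)/S
    [2,3] "this" : S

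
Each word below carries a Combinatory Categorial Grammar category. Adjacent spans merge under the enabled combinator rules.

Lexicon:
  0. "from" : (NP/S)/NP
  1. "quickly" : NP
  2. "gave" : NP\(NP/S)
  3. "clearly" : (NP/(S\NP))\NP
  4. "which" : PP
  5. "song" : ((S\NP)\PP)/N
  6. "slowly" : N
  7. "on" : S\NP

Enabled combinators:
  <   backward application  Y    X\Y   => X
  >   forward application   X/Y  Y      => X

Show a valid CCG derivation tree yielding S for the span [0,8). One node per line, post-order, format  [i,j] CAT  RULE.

[0,1] (NP/S)/NP  lex  "from"
[1,2] NP  lex  "quickly"
[0,2] NP/S  >  k=1
[2,3] NP\(NP/S)  lex  "gave"
[0,3] NP  <  k=2
[3,4] (NP/(S\NP))\NP  lex  "clearly"
[0,4] NP/(S\NP)  <  k=3
[4,5] PP  lex  "which"
[5,6] ((S\NP)\PP)/N  lex  "song"
[6,7] N  lex  "slowly"
[5,7] (S\NP)\PP  >  k=6
[4,7] S\NP  <  k=5
[0,7] NP  >  k=4
[7,8] S\NP  lex  "on"
[0,8] S  <  k=7

[0,8] S   <
  [0,7] NP   >
    [0,4] NP/(S\NP)   <
      [0,3] NP   <
        [0,2] NP/S   >
          [0,1] "from" : (NP/S)/NP
          [1,2] "quickly" : NP
        [2,3] "gave" : NP\(NP/S)
      [3,4] "clearly" : (NP/(S\NP))\NP
    [4,7] S\NP   <
      [4,5] "which" : PP
      [5,7] (S\NP)\PP   >
        [5,6] "song" : ((S\NP)\PP)/N
        [6,7] "slowly" : N
  [7,8] "on" : S\NP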